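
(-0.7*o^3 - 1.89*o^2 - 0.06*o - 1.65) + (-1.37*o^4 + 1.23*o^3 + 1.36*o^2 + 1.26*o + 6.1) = -1.37*o^4 + 0.53*o^3 - 0.53*o^2 + 1.2*o + 4.45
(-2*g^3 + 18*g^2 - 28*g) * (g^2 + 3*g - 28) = -2*g^5 + 12*g^4 + 82*g^3 - 588*g^2 + 784*g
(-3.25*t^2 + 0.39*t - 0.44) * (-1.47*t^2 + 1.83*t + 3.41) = 4.7775*t^4 - 6.5208*t^3 - 9.722*t^2 + 0.5247*t - 1.5004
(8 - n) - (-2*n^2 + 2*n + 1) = 2*n^2 - 3*n + 7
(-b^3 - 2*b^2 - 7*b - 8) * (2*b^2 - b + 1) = -2*b^5 - 3*b^4 - 13*b^3 - 11*b^2 + b - 8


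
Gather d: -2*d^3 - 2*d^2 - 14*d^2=-2*d^3 - 16*d^2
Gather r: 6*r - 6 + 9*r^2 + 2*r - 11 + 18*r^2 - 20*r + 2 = 27*r^2 - 12*r - 15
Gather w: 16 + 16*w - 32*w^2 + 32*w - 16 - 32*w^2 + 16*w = -64*w^2 + 64*w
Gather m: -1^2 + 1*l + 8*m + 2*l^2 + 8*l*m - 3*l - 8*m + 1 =2*l^2 + 8*l*m - 2*l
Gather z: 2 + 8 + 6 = 16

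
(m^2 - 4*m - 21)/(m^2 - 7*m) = (m + 3)/m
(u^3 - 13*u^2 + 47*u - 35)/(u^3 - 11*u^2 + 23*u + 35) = (u - 1)/(u + 1)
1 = 1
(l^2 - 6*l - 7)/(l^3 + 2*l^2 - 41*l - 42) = (l - 7)/(l^2 + l - 42)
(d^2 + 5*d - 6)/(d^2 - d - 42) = (d - 1)/(d - 7)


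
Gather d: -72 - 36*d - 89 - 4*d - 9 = -40*d - 170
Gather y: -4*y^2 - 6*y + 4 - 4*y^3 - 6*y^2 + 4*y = -4*y^3 - 10*y^2 - 2*y + 4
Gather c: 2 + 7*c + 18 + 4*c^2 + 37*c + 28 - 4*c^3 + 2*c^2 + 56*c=-4*c^3 + 6*c^2 + 100*c + 48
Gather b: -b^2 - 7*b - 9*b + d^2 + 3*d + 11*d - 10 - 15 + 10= -b^2 - 16*b + d^2 + 14*d - 15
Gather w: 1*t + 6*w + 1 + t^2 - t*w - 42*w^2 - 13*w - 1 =t^2 + t - 42*w^2 + w*(-t - 7)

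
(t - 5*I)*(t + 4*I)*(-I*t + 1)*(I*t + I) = t^4 + t^3 + 21*t^2 + 21*t + 20*I*t + 20*I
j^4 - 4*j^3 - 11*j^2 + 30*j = j*(j - 5)*(j - 2)*(j + 3)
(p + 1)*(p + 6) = p^2 + 7*p + 6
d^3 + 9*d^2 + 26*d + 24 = (d + 2)*(d + 3)*(d + 4)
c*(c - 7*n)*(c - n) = c^3 - 8*c^2*n + 7*c*n^2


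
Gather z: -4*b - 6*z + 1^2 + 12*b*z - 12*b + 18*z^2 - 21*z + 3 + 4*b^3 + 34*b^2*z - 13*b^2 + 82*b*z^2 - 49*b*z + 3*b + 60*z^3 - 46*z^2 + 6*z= 4*b^3 - 13*b^2 - 13*b + 60*z^3 + z^2*(82*b - 28) + z*(34*b^2 - 37*b - 21) + 4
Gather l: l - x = l - x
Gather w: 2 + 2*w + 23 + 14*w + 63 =16*w + 88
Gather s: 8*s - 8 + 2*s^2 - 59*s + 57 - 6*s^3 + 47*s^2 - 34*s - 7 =-6*s^3 + 49*s^2 - 85*s + 42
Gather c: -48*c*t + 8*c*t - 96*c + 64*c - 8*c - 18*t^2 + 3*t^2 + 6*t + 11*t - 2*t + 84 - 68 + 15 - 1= c*(-40*t - 40) - 15*t^2 + 15*t + 30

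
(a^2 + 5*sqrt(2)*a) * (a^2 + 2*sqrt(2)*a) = a^4 + 7*sqrt(2)*a^3 + 20*a^2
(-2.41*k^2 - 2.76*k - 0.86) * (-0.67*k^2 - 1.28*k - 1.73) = 1.6147*k^4 + 4.934*k^3 + 8.2783*k^2 + 5.8756*k + 1.4878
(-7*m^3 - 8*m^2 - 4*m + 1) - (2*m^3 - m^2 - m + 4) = -9*m^3 - 7*m^2 - 3*m - 3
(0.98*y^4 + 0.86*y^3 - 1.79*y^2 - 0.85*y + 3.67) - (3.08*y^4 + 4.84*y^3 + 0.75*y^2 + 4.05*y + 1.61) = -2.1*y^4 - 3.98*y^3 - 2.54*y^2 - 4.9*y + 2.06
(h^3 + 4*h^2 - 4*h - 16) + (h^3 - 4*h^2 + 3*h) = 2*h^3 - h - 16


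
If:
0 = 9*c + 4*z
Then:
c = -4*z/9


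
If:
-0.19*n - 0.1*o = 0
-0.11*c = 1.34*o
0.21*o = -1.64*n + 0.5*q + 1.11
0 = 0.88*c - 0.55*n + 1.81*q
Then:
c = 3.83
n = 0.17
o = -0.31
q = -1.81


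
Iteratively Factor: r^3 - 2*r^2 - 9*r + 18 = (r + 3)*(r^2 - 5*r + 6) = (r - 2)*(r + 3)*(r - 3)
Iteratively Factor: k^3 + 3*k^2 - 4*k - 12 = (k - 2)*(k^2 + 5*k + 6) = (k - 2)*(k + 3)*(k + 2)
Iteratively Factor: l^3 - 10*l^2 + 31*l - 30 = (l - 5)*(l^2 - 5*l + 6) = (l - 5)*(l - 2)*(l - 3)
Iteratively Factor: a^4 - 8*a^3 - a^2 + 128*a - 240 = (a - 3)*(a^3 - 5*a^2 - 16*a + 80) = (a - 5)*(a - 3)*(a^2 - 16) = (a - 5)*(a - 4)*(a - 3)*(a + 4)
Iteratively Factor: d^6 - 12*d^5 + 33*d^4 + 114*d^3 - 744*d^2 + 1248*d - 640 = (d - 5)*(d^5 - 7*d^4 - 2*d^3 + 104*d^2 - 224*d + 128) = (d - 5)*(d - 2)*(d^4 - 5*d^3 - 12*d^2 + 80*d - 64) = (d - 5)*(d - 4)*(d - 2)*(d^3 - d^2 - 16*d + 16) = (d - 5)*(d - 4)*(d - 2)*(d + 4)*(d^2 - 5*d + 4) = (d - 5)*(d - 4)*(d - 2)*(d - 1)*(d + 4)*(d - 4)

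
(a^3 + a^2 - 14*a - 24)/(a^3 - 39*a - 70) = (a^2 - a - 12)/(a^2 - 2*a - 35)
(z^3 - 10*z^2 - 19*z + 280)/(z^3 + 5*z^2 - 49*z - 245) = (z - 8)/(z + 7)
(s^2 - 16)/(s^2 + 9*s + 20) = (s - 4)/(s + 5)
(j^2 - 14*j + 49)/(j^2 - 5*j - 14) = (j - 7)/(j + 2)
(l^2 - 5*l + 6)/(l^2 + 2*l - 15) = (l - 2)/(l + 5)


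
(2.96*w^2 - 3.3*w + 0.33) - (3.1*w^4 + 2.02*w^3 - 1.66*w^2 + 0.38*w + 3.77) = -3.1*w^4 - 2.02*w^3 + 4.62*w^2 - 3.68*w - 3.44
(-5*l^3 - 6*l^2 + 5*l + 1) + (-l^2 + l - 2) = -5*l^3 - 7*l^2 + 6*l - 1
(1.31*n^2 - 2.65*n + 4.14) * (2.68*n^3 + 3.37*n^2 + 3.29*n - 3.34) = 3.5108*n^5 - 2.6873*n^4 + 6.4746*n^3 + 0.857899999999999*n^2 + 22.4716*n - 13.8276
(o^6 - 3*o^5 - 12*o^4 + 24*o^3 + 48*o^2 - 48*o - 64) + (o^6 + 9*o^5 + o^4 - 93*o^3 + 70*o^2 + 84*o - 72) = 2*o^6 + 6*o^5 - 11*o^4 - 69*o^3 + 118*o^2 + 36*o - 136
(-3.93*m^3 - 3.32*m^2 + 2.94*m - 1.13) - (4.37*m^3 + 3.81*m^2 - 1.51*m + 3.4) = -8.3*m^3 - 7.13*m^2 + 4.45*m - 4.53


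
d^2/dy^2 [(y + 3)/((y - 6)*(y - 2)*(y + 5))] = 2*(3*y^5 + 9*y^4 - 35*y^3 - 531*y^2 + 756*y + 4572)/(y^9 - 9*y^8 - 57*y^7 + 657*y^6 + 516*y^5 - 15516*y^4 + 19088*y^3 + 108720*y^2 - 302400*y + 216000)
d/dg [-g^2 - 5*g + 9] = -2*g - 5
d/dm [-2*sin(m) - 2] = -2*cos(m)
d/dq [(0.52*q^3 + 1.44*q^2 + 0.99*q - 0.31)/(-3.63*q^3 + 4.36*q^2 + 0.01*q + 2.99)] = (8.88178419700125e-16*q^5 + 7.4944*q^4 + 7.1978*q^3 - 3.0135*q^2 + 11.3144*q + 2.9632)/(13.1769*q^6 - 31.6536*q^5 + 18.937*q^4 - 21.6202*q^3 + 26.0729*q^2 + 0.0598*q + 8.9401)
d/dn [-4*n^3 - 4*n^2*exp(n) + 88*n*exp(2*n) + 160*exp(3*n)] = -4*n^2*exp(n) - 12*n^2 + 176*n*exp(2*n) - 8*n*exp(n) + 480*exp(3*n) + 88*exp(2*n)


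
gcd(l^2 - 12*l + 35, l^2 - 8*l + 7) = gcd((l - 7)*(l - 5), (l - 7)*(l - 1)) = l - 7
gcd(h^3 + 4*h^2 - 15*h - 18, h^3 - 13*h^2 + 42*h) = 1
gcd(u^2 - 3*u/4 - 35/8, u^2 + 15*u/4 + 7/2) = u + 7/4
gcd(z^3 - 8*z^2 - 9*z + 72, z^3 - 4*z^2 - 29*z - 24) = z^2 - 5*z - 24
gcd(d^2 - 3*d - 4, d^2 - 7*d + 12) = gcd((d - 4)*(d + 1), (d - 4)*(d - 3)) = d - 4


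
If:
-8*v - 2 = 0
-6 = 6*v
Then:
No Solution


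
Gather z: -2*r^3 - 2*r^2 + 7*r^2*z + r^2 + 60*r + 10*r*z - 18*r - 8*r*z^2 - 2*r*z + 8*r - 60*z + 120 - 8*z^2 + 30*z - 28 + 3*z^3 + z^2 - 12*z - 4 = -2*r^3 - r^2 + 50*r + 3*z^3 + z^2*(-8*r - 7) + z*(7*r^2 + 8*r - 42) + 88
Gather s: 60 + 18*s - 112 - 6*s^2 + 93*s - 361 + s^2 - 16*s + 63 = -5*s^2 + 95*s - 350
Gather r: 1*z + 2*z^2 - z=2*z^2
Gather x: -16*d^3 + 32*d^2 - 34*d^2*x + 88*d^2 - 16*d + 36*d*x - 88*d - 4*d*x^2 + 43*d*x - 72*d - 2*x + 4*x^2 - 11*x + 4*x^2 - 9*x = -16*d^3 + 120*d^2 - 176*d + x^2*(8 - 4*d) + x*(-34*d^2 + 79*d - 22)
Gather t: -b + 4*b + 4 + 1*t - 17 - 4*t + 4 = 3*b - 3*t - 9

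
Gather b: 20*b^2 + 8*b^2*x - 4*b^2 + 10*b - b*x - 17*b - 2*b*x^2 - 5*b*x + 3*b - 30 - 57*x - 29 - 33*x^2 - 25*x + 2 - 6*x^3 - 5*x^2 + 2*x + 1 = b^2*(8*x + 16) + b*(-2*x^2 - 6*x - 4) - 6*x^3 - 38*x^2 - 80*x - 56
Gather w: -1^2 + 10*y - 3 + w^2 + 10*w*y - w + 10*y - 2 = w^2 + w*(10*y - 1) + 20*y - 6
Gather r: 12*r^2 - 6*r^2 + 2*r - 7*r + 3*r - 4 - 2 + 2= 6*r^2 - 2*r - 4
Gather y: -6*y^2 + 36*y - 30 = -6*y^2 + 36*y - 30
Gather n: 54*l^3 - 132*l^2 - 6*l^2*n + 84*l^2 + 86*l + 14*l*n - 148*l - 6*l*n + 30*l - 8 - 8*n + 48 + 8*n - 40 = 54*l^3 - 48*l^2 - 32*l + n*(-6*l^2 + 8*l)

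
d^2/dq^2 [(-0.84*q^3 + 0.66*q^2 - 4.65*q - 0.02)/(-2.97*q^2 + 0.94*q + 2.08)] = (-7.105427357601e-15*q^5 + 90.21201*q^3 - 13.55058*q^2 + 193.82508*q - 23.61176)/(26.198073*q^6 - 24.874938*q^5 - 47.16954*q^4 + 34.01108*q^3 + 33.03456*q^2 - 12.200448*q - 8.998912)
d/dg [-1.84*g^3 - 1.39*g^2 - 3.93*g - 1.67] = -5.52*g^2 - 2.78*g - 3.93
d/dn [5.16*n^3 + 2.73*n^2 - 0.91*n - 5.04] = 15.48*n^2 + 5.46*n - 0.91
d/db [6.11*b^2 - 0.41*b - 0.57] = 12.22*b - 0.41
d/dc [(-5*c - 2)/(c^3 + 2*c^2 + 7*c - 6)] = 2*(5*c^3 + 8*c^2 + 4*c + 22)/(c^6 + 4*c^5 + 18*c^4 + 16*c^3 + 25*c^2 - 84*c + 36)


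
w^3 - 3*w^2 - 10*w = w*(w - 5)*(w + 2)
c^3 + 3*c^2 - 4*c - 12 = (c - 2)*(c + 2)*(c + 3)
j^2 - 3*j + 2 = (j - 2)*(j - 1)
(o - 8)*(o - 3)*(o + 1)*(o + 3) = o^4 - 7*o^3 - 17*o^2 + 63*o + 72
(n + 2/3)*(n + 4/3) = n^2 + 2*n + 8/9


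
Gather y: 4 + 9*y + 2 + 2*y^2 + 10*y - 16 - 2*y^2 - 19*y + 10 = 0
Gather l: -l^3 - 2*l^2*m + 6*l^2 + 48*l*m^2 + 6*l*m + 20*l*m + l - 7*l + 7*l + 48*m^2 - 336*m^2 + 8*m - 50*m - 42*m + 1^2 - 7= -l^3 + l^2*(6 - 2*m) + l*(48*m^2 + 26*m + 1) - 288*m^2 - 84*m - 6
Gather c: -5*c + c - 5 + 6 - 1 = -4*c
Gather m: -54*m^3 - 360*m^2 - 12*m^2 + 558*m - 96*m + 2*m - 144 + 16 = -54*m^3 - 372*m^2 + 464*m - 128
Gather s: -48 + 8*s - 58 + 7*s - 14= 15*s - 120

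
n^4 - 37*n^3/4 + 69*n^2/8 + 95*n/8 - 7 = (n - 8)*(n - 7/4)*(n - 1/2)*(n + 1)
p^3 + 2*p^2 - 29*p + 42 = (p - 3)*(p - 2)*(p + 7)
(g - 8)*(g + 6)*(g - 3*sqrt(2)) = g^3 - 3*sqrt(2)*g^2 - 2*g^2 - 48*g + 6*sqrt(2)*g + 144*sqrt(2)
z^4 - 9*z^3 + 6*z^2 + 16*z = z*(z - 8)*(z - 2)*(z + 1)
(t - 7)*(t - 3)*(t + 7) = t^3 - 3*t^2 - 49*t + 147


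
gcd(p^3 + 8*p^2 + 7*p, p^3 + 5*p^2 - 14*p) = p^2 + 7*p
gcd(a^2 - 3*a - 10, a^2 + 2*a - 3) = 1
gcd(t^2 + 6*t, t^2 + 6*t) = t^2 + 6*t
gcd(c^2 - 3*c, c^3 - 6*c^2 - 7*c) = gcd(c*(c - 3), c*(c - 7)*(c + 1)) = c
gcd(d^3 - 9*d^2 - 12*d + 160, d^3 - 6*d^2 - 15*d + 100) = d^2 - d - 20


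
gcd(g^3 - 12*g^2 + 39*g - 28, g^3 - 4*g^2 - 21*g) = g - 7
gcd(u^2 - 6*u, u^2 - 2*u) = u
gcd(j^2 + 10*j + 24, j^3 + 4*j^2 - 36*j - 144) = j^2 + 10*j + 24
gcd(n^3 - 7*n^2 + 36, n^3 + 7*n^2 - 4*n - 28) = n + 2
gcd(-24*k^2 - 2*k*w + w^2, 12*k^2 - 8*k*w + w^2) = -6*k + w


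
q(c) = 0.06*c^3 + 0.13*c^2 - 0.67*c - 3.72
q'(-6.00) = 4.25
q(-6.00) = -7.98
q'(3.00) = 1.73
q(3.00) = -2.94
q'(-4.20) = 1.41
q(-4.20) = -3.06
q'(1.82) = 0.40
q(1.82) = -4.15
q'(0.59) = -0.45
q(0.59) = -4.06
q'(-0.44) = -0.75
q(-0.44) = -3.41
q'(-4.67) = 2.04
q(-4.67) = -3.87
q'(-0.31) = -0.73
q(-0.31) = -3.50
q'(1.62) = 0.22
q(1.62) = -4.21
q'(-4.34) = 1.59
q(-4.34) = -3.27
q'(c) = 0.18*c^2 + 0.26*c - 0.67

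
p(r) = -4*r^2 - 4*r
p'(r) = -8*r - 4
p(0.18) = -0.85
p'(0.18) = -5.44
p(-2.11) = -9.37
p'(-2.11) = 12.88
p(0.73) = -5.05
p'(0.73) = -9.84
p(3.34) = -57.98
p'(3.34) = -30.72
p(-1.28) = -1.43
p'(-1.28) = 6.24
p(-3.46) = -34.05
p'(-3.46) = 23.68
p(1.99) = -23.80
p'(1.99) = -19.92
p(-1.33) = -1.76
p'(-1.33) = 6.64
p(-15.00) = -840.00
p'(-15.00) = 116.00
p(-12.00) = -528.00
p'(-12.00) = 92.00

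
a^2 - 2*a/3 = a*(a - 2/3)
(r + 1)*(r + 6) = r^2 + 7*r + 6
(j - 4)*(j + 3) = j^2 - j - 12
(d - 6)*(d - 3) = d^2 - 9*d + 18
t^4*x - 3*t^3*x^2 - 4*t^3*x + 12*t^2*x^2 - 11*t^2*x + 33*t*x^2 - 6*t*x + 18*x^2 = (t - 6)*(t + 1)*(t - 3*x)*(t*x + x)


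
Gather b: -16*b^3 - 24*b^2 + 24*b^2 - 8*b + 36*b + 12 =-16*b^3 + 28*b + 12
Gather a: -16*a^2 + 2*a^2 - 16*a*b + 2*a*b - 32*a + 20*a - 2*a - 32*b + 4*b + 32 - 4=-14*a^2 + a*(-14*b - 14) - 28*b + 28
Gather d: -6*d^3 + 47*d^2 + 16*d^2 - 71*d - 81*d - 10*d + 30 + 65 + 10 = -6*d^3 + 63*d^2 - 162*d + 105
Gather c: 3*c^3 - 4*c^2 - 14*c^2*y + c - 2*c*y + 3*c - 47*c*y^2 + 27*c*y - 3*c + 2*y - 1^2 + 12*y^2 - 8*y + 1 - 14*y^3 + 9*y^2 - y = 3*c^3 + c^2*(-14*y - 4) + c*(-47*y^2 + 25*y + 1) - 14*y^3 + 21*y^2 - 7*y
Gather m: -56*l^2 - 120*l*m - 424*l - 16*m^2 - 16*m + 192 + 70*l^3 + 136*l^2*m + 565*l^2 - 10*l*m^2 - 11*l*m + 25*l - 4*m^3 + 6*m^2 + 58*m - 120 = 70*l^3 + 509*l^2 - 399*l - 4*m^3 + m^2*(-10*l - 10) + m*(136*l^2 - 131*l + 42) + 72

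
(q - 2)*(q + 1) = q^2 - q - 2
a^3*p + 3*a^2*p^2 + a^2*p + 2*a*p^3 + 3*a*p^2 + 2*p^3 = (a + p)*(a + 2*p)*(a*p + p)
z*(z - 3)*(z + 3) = z^3 - 9*z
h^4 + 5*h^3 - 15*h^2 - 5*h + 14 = (h - 2)*(h - 1)*(h + 1)*(h + 7)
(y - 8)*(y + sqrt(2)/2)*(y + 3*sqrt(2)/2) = y^3 - 8*y^2 + 2*sqrt(2)*y^2 - 16*sqrt(2)*y + 3*y/2 - 12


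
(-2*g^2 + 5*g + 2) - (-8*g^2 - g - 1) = 6*g^2 + 6*g + 3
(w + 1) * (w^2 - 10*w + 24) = w^3 - 9*w^2 + 14*w + 24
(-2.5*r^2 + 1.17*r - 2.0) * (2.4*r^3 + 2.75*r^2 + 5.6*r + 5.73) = -6.0*r^5 - 4.067*r^4 - 15.5825*r^3 - 13.273*r^2 - 4.4959*r - 11.46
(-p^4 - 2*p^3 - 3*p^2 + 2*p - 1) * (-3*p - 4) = 3*p^5 + 10*p^4 + 17*p^3 + 6*p^2 - 5*p + 4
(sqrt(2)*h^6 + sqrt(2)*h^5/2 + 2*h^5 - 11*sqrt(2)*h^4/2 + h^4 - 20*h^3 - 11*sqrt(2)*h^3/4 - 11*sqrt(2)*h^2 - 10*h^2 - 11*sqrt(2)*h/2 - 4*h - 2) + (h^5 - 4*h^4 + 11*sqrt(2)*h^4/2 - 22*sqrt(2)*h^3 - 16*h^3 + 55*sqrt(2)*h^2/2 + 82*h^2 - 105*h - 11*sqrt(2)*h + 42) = sqrt(2)*h^6 + sqrt(2)*h^5/2 + 3*h^5 - 3*h^4 - 36*h^3 - 99*sqrt(2)*h^3/4 + 33*sqrt(2)*h^2/2 + 72*h^2 - 109*h - 33*sqrt(2)*h/2 + 40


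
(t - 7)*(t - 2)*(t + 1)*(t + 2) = t^4 - 6*t^3 - 11*t^2 + 24*t + 28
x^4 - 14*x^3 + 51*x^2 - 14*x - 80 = (x - 8)*(x - 5)*(x - 2)*(x + 1)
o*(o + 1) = o^2 + o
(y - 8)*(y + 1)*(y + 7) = y^3 - 57*y - 56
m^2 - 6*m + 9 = (m - 3)^2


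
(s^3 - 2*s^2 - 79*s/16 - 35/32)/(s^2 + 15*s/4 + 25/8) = (8*s^2 - 26*s - 7)/(4*(2*s + 5))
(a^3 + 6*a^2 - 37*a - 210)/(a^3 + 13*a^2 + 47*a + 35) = (a - 6)/(a + 1)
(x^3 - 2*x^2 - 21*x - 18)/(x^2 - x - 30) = (x^2 + 4*x + 3)/(x + 5)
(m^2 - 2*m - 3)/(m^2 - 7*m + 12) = (m + 1)/(m - 4)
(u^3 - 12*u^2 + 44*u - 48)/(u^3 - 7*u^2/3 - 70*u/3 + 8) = 3*(u^2 - 6*u + 8)/(3*u^2 + 11*u - 4)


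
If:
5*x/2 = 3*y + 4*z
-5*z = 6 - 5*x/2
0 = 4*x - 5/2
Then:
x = 5/8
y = 409/240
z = -71/80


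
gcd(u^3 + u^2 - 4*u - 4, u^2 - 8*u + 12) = u - 2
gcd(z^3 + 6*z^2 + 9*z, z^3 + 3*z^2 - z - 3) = z + 3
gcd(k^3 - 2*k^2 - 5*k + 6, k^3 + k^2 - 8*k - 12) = k^2 - k - 6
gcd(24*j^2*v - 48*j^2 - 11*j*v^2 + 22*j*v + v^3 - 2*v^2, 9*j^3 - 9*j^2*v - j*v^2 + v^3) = -3*j + v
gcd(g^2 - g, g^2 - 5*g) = g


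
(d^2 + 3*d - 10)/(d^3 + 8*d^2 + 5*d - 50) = 1/(d + 5)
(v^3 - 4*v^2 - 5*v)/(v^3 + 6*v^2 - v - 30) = v*(v^2 - 4*v - 5)/(v^3 + 6*v^2 - v - 30)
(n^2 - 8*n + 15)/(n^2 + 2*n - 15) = (n - 5)/(n + 5)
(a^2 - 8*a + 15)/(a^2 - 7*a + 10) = (a - 3)/(a - 2)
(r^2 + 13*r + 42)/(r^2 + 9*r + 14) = (r + 6)/(r + 2)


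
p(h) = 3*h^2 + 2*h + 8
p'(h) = 6*h + 2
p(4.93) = 90.77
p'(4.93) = 31.58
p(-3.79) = 43.51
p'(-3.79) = -20.74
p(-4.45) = 58.51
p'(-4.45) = -24.70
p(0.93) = 12.45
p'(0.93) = 7.58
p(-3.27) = 33.54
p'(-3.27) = -17.62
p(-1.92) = 15.22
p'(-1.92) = -9.52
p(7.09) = 172.98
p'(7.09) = 44.54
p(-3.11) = 30.80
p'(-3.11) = -16.66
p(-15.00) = 653.00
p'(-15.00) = -88.00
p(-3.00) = 29.00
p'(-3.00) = -16.00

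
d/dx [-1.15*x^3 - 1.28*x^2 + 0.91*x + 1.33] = -3.45*x^2 - 2.56*x + 0.91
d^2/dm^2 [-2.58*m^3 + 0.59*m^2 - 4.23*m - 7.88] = 1.18 - 15.48*m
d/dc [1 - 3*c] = -3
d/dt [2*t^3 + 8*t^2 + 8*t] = 6*t^2 + 16*t + 8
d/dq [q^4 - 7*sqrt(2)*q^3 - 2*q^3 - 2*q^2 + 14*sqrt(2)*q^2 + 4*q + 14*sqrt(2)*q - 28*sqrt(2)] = 4*q^3 - 21*sqrt(2)*q^2 - 6*q^2 - 4*q + 28*sqrt(2)*q + 4 + 14*sqrt(2)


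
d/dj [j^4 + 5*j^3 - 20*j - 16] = 4*j^3 + 15*j^2 - 20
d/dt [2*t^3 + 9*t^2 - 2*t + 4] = 6*t^2 + 18*t - 2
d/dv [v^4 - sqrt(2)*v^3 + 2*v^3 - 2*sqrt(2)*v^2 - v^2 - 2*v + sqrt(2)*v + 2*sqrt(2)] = 4*v^3 - 3*sqrt(2)*v^2 + 6*v^2 - 4*sqrt(2)*v - 2*v - 2 + sqrt(2)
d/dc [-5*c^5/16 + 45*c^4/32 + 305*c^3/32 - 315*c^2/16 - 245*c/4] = -25*c^4/16 + 45*c^3/8 + 915*c^2/32 - 315*c/8 - 245/4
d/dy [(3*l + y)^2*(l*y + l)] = l*(3*l + y)*(3*l + 3*y + 2)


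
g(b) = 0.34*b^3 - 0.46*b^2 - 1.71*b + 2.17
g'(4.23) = 12.65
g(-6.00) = -77.57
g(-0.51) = 2.88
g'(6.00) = 29.49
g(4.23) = 12.44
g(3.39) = 4.33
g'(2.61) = 2.84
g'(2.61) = 2.84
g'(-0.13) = -1.57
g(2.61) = 0.62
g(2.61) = 0.62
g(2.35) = 0.02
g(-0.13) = 2.38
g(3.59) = 5.83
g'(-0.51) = -0.98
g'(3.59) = 8.13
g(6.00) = 48.79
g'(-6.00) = 40.53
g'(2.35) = 1.76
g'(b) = 1.02*b^2 - 0.92*b - 1.71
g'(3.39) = 6.89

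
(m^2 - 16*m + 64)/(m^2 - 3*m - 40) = (m - 8)/(m + 5)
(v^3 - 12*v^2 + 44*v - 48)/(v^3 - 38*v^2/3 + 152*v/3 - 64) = 3*(v - 2)/(3*v - 8)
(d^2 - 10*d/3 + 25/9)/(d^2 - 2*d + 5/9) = (3*d - 5)/(3*d - 1)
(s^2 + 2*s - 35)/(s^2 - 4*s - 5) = (s + 7)/(s + 1)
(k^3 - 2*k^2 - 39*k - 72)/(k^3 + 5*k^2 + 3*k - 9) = (k - 8)/(k - 1)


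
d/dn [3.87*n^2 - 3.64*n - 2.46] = 7.74*n - 3.64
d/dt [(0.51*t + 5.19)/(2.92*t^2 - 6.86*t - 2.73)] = (-1.4892*t^2 - 30.3096*t + 34.2111)/(8.5264*t^4 - 40.0624*t^3 + 31.1164*t^2 + 37.4556*t + 7.4529)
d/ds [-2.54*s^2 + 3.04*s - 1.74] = 3.04 - 5.08*s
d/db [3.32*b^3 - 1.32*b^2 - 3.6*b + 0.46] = 9.96*b^2 - 2.64*b - 3.6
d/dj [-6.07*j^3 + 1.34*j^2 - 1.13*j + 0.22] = -18.21*j^2 + 2.68*j - 1.13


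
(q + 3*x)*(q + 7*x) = q^2 + 10*q*x + 21*x^2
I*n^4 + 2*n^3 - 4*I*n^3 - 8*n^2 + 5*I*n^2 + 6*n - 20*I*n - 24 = (n - 4)*(n - 3*I)*(n + 2*I)*(I*n + 1)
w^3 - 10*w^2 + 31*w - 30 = (w - 5)*(w - 3)*(w - 2)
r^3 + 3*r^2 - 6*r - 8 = (r - 2)*(r + 1)*(r + 4)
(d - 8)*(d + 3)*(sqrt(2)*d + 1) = sqrt(2)*d^3 - 5*sqrt(2)*d^2 + d^2 - 24*sqrt(2)*d - 5*d - 24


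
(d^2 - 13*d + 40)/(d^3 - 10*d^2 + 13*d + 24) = (d - 5)/(d^2 - 2*d - 3)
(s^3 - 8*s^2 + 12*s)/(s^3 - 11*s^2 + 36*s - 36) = s/(s - 3)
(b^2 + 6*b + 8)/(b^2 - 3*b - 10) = (b + 4)/(b - 5)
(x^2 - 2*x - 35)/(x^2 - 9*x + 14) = (x + 5)/(x - 2)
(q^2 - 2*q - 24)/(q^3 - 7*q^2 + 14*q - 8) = (q^2 - 2*q - 24)/(q^3 - 7*q^2 + 14*q - 8)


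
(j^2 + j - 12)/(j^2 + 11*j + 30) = (j^2 + j - 12)/(j^2 + 11*j + 30)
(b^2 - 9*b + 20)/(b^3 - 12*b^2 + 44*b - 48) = (b - 5)/(b^2 - 8*b + 12)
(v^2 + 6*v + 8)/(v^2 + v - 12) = (v + 2)/(v - 3)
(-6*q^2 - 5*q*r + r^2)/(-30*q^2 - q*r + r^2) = (q + r)/(5*q + r)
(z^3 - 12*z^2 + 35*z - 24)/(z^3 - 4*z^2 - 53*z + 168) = (z - 1)/(z + 7)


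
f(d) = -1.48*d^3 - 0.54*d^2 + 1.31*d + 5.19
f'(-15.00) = -981.49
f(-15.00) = 4859.04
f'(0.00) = 1.31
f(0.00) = 5.19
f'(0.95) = -3.72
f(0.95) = 4.68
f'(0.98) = -4.01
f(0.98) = 4.56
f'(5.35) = -131.55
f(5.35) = -229.89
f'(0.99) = -4.11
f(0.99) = 4.52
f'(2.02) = -18.99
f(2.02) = -6.57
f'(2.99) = -41.61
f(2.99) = -35.28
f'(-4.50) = -83.74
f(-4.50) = 123.22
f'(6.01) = -165.55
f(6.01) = -327.72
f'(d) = -4.44*d^2 - 1.08*d + 1.31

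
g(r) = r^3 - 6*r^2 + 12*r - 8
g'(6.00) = 48.00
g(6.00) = 64.00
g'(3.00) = 3.00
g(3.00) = 1.00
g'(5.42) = 35.09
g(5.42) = 40.00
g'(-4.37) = 121.73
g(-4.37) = -258.47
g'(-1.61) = 39.10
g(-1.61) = -47.05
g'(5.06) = 28.09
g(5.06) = 28.65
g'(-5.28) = 159.00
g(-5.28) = -385.83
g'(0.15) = 10.27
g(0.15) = -6.33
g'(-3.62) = 94.75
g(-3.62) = -177.50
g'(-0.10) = 13.23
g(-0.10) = -9.26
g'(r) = 3*r^2 - 12*r + 12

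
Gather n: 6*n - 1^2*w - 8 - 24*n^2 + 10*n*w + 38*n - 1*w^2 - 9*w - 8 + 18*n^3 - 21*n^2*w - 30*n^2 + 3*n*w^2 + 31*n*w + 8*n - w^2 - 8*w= 18*n^3 + n^2*(-21*w - 54) + n*(3*w^2 + 41*w + 52) - 2*w^2 - 18*w - 16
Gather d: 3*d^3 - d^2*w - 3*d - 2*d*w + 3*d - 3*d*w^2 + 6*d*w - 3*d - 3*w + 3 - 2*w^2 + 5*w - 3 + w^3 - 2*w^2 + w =3*d^3 - d^2*w + d*(-3*w^2 + 4*w - 3) + w^3 - 4*w^2 + 3*w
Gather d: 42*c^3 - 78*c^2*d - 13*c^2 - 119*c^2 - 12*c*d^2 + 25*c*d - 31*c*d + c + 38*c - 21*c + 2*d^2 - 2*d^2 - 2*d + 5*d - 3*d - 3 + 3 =42*c^3 - 132*c^2 - 12*c*d^2 + 18*c + d*(-78*c^2 - 6*c)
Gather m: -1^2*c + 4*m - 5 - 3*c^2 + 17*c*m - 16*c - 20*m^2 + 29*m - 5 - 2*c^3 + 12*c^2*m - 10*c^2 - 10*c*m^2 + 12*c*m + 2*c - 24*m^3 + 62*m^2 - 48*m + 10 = -2*c^3 - 13*c^2 - 15*c - 24*m^3 + m^2*(42 - 10*c) + m*(12*c^2 + 29*c - 15)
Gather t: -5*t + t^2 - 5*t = t^2 - 10*t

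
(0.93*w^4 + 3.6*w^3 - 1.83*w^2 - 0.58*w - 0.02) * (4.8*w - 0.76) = 4.464*w^5 + 16.5732*w^4 - 11.52*w^3 - 1.3932*w^2 + 0.3448*w + 0.0152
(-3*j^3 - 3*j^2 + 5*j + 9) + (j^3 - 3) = -2*j^3 - 3*j^2 + 5*j + 6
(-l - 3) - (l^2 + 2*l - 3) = -l^2 - 3*l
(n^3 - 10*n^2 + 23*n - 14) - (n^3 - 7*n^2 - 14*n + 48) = -3*n^2 + 37*n - 62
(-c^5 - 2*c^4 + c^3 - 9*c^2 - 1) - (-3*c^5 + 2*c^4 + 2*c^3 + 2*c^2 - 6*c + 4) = 2*c^5 - 4*c^4 - c^3 - 11*c^2 + 6*c - 5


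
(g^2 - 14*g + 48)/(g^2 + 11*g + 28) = (g^2 - 14*g + 48)/(g^2 + 11*g + 28)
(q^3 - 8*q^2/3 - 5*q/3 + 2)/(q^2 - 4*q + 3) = (3*q^2 + q - 2)/(3*(q - 1))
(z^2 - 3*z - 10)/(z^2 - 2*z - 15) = (z + 2)/(z + 3)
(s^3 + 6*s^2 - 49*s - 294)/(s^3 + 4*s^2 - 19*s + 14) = (s^2 - s - 42)/(s^2 - 3*s + 2)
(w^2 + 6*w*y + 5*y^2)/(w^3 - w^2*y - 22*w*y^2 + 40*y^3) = (w + y)/(w^2 - 6*w*y + 8*y^2)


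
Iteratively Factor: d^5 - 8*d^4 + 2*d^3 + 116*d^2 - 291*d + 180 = (d - 5)*(d^4 - 3*d^3 - 13*d^2 + 51*d - 36) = (d - 5)*(d - 1)*(d^3 - 2*d^2 - 15*d + 36) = (d - 5)*(d - 1)*(d + 4)*(d^2 - 6*d + 9) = (d - 5)*(d - 3)*(d - 1)*(d + 4)*(d - 3)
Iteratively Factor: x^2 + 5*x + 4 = (x + 1)*(x + 4)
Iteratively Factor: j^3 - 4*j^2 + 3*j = (j)*(j^2 - 4*j + 3) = j*(j - 3)*(j - 1)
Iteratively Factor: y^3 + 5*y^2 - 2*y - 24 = (y + 3)*(y^2 + 2*y - 8) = (y + 3)*(y + 4)*(y - 2)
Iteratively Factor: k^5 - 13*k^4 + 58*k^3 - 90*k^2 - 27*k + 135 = (k + 1)*(k^4 - 14*k^3 + 72*k^2 - 162*k + 135) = (k - 3)*(k + 1)*(k^3 - 11*k^2 + 39*k - 45) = (k - 5)*(k - 3)*(k + 1)*(k^2 - 6*k + 9) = (k - 5)*(k - 3)^2*(k + 1)*(k - 3)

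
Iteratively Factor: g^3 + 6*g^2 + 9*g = (g)*(g^2 + 6*g + 9) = g*(g + 3)*(g + 3)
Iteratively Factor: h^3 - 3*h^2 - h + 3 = (h - 1)*(h^2 - 2*h - 3) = (h - 1)*(h + 1)*(h - 3)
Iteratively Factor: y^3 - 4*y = (y + 2)*(y^2 - 2*y) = (y - 2)*(y + 2)*(y)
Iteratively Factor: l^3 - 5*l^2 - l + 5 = (l - 5)*(l^2 - 1) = (l - 5)*(l + 1)*(l - 1)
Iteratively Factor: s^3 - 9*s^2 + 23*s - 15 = (s - 1)*(s^2 - 8*s + 15) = (s - 3)*(s - 1)*(s - 5)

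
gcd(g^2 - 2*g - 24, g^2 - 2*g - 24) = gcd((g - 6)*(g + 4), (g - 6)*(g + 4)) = g^2 - 2*g - 24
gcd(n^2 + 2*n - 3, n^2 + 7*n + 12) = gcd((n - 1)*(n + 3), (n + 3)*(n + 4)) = n + 3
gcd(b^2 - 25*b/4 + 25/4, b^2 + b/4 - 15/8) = b - 5/4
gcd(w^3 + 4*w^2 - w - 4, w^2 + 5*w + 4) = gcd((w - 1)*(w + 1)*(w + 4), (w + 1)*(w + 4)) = w^2 + 5*w + 4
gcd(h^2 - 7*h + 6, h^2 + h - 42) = h - 6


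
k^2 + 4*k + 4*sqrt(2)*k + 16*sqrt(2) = (k + 4)*(k + 4*sqrt(2))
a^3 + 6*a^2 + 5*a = a*(a + 1)*(a + 5)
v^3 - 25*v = v*(v - 5)*(v + 5)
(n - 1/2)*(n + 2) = n^2 + 3*n/2 - 1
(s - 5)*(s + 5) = s^2 - 25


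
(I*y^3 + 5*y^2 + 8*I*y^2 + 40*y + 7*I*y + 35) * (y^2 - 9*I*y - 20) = I*y^5 + 14*y^4 + 8*I*y^4 + 112*y^3 - 58*I*y^3 - 2*y^2 - 520*I*y^2 - 800*y - 455*I*y - 700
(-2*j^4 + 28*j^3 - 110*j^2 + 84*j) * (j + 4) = -2*j^5 + 20*j^4 + 2*j^3 - 356*j^2 + 336*j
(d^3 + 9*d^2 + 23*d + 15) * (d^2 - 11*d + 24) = d^5 - 2*d^4 - 52*d^3 - 22*d^2 + 387*d + 360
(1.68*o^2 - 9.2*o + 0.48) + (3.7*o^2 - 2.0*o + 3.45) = 5.38*o^2 - 11.2*o + 3.93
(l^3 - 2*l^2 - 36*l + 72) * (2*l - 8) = 2*l^4 - 12*l^3 - 56*l^2 + 432*l - 576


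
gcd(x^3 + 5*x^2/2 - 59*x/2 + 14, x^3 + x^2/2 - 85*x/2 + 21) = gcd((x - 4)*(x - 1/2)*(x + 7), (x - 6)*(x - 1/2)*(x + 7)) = x^2 + 13*x/2 - 7/2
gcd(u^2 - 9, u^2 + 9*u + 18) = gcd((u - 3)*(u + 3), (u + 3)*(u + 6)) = u + 3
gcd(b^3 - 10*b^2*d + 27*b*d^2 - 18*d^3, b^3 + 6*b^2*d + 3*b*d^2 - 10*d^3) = b - d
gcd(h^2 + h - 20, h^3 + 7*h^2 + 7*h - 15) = h + 5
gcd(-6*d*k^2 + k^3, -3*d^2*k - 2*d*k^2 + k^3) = k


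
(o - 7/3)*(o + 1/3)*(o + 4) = o^3 + 2*o^2 - 79*o/9 - 28/9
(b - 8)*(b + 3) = b^2 - 5*b - 24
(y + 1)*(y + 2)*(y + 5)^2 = y^4 + 13*y^3 + 57*y^2 + 95*y + 50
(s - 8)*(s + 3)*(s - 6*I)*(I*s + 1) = I*s^4 + 7*s^3 - 5*I*s^3 - 35*s^2 - 30*I*s^2 - 168*s + 30*I*s + 144*I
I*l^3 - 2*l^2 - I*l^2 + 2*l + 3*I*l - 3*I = (l - I)*(l + 3*I)*(I*l - I)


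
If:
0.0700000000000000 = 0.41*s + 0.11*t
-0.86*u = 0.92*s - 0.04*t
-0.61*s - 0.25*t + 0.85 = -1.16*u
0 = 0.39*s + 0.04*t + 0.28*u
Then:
No Solution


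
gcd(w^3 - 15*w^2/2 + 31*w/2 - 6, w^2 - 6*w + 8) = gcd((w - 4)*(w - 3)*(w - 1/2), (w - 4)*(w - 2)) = w - 4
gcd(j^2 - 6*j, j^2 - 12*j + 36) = j - 6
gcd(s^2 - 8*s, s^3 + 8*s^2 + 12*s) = s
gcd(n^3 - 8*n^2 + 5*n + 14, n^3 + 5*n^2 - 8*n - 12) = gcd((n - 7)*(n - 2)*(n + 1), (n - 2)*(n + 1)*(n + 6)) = n^2 - n - 2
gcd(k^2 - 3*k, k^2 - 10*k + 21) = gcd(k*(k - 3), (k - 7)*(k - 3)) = k - 3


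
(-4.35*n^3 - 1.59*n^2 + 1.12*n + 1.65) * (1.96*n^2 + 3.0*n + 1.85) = -8.526*n^5 - 16.1664*n^4 - 10.6223*n^3 + 3.6525*n^2 + 7.022*n + 3.0525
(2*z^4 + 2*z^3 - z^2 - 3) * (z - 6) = 2*z^5 - 10*z^4 - 13*z^3 + 6*z^2 - 3*z + 18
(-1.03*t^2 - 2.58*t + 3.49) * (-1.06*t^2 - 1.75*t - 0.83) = 1.0918*t^4 + 4.5373*t^3 + 1.6705*t^2 - 3.9661*t - 2.8967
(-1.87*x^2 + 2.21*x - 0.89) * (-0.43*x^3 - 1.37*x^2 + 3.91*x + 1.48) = 0.8041*x^5 + 1.6116*x^4 - 9.9567*x^3 + 7.0928*x^2 - 0.2091*x - 1.3172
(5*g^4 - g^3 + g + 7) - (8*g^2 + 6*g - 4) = 5*g^4 - g^3 - 8*g^2 - 5*g + 11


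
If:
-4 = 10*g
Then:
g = -2/5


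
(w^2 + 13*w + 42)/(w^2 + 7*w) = (w + 6)/w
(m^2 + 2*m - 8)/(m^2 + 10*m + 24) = (m - 2)/(m + 6)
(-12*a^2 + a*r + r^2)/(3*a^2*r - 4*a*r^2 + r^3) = (4*a + r)/(r*(-a + r))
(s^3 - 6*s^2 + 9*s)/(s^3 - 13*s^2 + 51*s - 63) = s/(s - 7)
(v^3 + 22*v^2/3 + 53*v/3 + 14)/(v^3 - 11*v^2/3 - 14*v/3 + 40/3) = (3*v^2 + 16*v + 21)/(3*v^2 - 17*v + 20)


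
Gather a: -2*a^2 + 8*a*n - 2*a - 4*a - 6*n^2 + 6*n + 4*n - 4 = -2*a^2 + a*(8*n - 6) - 6*n^2 + 10*n - 4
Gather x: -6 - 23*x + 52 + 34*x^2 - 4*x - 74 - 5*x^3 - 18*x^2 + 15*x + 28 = -5*x^3 + 16*x^2 - 12*x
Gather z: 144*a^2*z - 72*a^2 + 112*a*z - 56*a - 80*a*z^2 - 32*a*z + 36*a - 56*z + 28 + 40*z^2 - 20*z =-72*a^2 - 20*a + z^2*(40 - 80*a) + z*(144*a^2 + 80*a - 76) + 28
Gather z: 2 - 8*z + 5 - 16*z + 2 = 9 - 24*z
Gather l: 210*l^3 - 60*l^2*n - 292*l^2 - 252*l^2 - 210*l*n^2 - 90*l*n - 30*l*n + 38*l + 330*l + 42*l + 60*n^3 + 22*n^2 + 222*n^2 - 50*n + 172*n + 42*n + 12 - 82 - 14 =210*l^3 + l^2*(-60*n - 544) + l*(-210*n^2 - 120*n + 410) + 60*n^3 + 244*n^2 + 164*n - 84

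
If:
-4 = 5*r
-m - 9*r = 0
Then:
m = 36/5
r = -4/5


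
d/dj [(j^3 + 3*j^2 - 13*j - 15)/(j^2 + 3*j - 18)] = (j^2 + 12*j + 31)/(j^2 + 12*j + 36)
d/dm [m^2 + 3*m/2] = 2*m + 3/2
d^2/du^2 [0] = 0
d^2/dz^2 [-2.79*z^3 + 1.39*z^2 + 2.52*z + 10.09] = 2.78 - 16.74*z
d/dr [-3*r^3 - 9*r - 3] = -9*r^2 - 9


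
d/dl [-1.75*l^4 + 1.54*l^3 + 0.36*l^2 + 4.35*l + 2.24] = -7.0*l^3 + 4.62*l^2 + 0.72*l + 4.35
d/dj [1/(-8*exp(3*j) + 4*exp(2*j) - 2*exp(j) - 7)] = (24*exp(2*j) - 8*exp(j) + 2)*exp(j)/(8*exp(3*j) - 4*exp(2*j) + 2*exp(j) + 7)^2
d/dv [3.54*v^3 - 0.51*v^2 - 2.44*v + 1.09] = 10.62*v^2 - 1.02*v - 2.44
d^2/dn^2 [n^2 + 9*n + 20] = 2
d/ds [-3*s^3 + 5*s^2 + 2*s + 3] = -9*s^2 + 10*s + 2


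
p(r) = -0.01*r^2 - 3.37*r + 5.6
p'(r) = -0.02*r - 3.37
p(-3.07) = 15.85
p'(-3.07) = -3.31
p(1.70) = -0.16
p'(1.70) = -3.40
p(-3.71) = 17.97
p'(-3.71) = -3.30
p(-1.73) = 11.40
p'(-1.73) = -3.34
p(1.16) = 1.68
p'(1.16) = -3.39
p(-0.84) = 8.42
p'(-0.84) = -3.35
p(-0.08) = 5.87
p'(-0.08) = -3.37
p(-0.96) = 8.83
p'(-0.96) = -3.35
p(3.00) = -4.60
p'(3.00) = -3.43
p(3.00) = -4.60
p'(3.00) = -3.43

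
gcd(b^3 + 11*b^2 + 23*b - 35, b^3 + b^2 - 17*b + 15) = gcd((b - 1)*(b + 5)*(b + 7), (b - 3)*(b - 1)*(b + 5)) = b^2 + 4*b - 5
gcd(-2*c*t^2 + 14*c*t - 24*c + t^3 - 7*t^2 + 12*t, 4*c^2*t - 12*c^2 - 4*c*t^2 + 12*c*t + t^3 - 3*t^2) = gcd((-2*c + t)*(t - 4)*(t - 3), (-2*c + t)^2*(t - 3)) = -2*c*t + 6*c + t^2 - 3*t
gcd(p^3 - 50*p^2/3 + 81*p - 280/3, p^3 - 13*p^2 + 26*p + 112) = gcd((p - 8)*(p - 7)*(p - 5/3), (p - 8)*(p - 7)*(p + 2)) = p^2 - 15*p + 56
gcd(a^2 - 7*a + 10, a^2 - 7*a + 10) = a^2 - 7*a + 10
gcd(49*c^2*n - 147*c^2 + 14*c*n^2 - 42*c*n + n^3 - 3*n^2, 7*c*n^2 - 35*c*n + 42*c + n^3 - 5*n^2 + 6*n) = 7*c*n - 21*c + n^2 - 3*n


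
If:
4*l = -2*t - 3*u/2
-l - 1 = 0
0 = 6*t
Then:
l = -1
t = 0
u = 8/3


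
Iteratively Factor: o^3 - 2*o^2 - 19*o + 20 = (o + 4)*(o^2 - 6*o + 5) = (o - 5)*(o + 4)*(o - 1)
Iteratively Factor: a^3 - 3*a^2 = (a)*(a^2 - 3*a) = a^2*(a - 3)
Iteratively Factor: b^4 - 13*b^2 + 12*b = (b - 3)*(b^3 + 3*b^2 - 4*b) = (b - 3)*(b + 4)*(b^2 - b) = b*(b - 3)*(b + 4)*(b - 1)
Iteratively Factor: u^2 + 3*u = (u)*(u + 3)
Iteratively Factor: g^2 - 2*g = (g - 2)*(g)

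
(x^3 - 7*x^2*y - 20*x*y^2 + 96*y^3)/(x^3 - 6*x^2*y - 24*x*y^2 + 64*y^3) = (x - 3*y)/(x - 2*y)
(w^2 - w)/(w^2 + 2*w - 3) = w/(w + 3)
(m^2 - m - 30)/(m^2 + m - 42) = (m + 5)/(m + 7)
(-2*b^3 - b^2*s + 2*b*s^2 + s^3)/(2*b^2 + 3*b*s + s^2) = -b + s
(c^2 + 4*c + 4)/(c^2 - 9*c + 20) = (c^2 + 4*c + 4)/(c^2 - 9*c + 20)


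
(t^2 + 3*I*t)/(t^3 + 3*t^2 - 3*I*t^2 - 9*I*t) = (t + 3*I)/(t^2 + 3*t*(1 - I) - 9*I)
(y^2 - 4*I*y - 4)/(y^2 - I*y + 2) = (y - 2*I)/(y + I)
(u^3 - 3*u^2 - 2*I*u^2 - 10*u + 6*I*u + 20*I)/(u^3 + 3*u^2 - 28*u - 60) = (u - 2*I)/(u + 6)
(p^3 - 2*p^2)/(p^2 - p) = p*(p - 2)/(p - 1)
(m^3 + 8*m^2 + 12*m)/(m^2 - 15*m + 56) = m*(m^2 + 8*m + 12)/(m^2 - 15*m + 56)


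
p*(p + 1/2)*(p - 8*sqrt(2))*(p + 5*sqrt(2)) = p^4 - 3*sqrt(2)*p^3 + p^3/2 - 80*p^2 - 3*sqrt(2)*p^2/2 - 40*p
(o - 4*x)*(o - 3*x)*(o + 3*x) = o^3 - 4*o^2*x - 9*o*x^2 + 36*x^3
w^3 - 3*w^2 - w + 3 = (w - 3)*(w - 1)*(w + 1)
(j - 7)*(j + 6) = j^2 - j - 42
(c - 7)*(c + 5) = c^2 - 2*c - 35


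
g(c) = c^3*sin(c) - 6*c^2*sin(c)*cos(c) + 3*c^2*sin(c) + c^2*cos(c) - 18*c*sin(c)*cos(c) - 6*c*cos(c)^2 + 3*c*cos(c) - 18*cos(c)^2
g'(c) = c^3*cos(c) + 6*c^2*sin(c)^2 + 2*c^2*sin(c) - 6*c^2*cos(c)^2 + 3*c^2*cos(c) + 18*c*sin(c)^2 + 3*c*sin(c) - 18*c*cos(c)^2 + 2*c*cos(c) + 18*sin(c)*cos(c) - 6*cos(c)^2 + 3*cos(c)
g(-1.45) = -5.25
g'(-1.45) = -14.79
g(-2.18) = 1.25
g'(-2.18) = -1.10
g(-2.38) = 1.12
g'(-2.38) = 2.11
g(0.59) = -18.29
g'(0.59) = 5.22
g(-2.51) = 0.77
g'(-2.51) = 3.05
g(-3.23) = 0.81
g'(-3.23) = -5.10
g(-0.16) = -17.50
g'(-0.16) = -3.30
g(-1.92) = 0.21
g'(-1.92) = -7.03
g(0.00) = -18.00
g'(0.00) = -3.00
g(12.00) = -582.18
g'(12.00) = 1201.12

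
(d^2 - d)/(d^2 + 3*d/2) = 2*(d - 1)/(2*d + 3)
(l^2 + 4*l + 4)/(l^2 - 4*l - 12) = (l + 2)/(l - 6)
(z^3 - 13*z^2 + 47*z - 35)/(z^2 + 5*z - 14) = (z^3 - 13*z^2 + 47*z - 35)/(z^2 + 5*z - 14)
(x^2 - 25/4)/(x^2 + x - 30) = (x^2 - 25/4)/(x^2 + x - 30)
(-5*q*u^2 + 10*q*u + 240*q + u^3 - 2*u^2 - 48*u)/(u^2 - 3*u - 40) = (-5*q*u - 30*q + u^2 + 6*u)/(u + 5)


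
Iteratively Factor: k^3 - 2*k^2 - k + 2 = (k - 1)*(k^2 - k - 2) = (k - 2)*(k - 1)*(k + 1)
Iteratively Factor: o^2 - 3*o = (o)*(o - 3)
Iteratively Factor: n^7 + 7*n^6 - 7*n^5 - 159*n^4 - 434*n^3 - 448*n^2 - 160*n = (n + 1)*(n^6 + 6*n^5 - 13*n^4 - 146*n^3 - 288*n^2 - 160*n) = (n - 5)*(n + 1)*(n^5 + 11*n^4 + 42*n^3 + 64*n^2 + 32*n) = (n - 5)*(n + 1)*(n + 4)*(n^4 + 7*n^3 + 14*n^2 + 8*n) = n*(n - 5)*(n + 1)*(n + 4)*(n^3 + 7*n^2 + 14*n + 8) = n*(n - 5)*(n + 1)^2*(n + 4)*(n^2 + 6*n + 8) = n*(n - 5)*(n + 1)^2*(n + 2)*(n + 4)*(n + 4)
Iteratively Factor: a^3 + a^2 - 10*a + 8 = (a + 4)*(a^2 - 3*a + 2) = (a - 1)*(a + 4)*(a - 2)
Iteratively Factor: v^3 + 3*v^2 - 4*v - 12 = (v + 3)*(v^2 - 4) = (v - 2)*(v + 3)*(v + 2)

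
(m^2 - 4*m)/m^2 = (m - 4)/m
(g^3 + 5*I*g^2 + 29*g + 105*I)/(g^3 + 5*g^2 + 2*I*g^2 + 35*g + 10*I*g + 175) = (g + 3*I)/(g + 5)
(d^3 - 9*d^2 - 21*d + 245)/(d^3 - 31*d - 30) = (d^2 - 14*d + 49)/(d^2 - 5*d - 6)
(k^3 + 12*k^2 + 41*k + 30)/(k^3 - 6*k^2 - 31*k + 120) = (k^2 + 7*k + 6)/(k^2 - 11*k + 24)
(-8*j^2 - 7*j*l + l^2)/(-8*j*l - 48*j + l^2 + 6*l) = (j + l)/(l + 6)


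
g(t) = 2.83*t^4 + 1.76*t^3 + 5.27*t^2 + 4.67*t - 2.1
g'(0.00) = 4.67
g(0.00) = -2.10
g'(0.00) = 4.67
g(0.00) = -2.10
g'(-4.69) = -1096.41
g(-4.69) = 1279.59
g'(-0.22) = 2.49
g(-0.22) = -2.88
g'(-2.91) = -260.24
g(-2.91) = 188.50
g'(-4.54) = -993.64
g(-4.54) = 1122.92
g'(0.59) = 15.05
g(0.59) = 3.19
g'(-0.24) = 2.29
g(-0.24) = -2.93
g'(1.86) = 115.38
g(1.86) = 70.02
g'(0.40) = 10.46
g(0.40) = 0.80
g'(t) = 11.32*t^3 + 5.28*t^2 + 10.54*t + 4.67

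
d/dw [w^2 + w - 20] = 2*w + 1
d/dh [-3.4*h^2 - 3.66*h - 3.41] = -6.8*h - 3.66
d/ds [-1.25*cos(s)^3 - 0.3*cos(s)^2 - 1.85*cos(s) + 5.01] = (3.75*cos(s)^2 + 0.6*cos(s) + 1.85)*sin(s)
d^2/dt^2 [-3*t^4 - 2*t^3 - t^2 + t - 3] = -36*t^2 - 12*t - 2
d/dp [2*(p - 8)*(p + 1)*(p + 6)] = 6*p^2 - 4*p - 100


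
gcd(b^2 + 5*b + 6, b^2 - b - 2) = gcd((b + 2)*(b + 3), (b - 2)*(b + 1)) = 1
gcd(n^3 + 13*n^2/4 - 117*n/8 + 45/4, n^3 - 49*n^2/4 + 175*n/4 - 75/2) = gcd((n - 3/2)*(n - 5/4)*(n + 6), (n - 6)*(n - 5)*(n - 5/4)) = n - 5/4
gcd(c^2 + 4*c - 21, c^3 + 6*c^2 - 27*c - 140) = c + 7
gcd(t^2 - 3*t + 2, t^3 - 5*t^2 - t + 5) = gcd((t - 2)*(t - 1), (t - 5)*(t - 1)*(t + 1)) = t - 1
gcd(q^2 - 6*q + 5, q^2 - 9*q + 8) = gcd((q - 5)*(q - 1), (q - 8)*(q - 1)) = q - 1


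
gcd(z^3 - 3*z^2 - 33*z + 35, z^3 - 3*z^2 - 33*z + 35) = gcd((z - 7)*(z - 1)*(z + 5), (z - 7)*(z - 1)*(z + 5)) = z^3 - 3*z^2 - 33*z + 35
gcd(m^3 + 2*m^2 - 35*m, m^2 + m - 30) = m - 5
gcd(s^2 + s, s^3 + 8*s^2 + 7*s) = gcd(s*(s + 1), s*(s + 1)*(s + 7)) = s^2 + s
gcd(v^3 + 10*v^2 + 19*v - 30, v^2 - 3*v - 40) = v + 5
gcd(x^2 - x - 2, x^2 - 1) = x + 1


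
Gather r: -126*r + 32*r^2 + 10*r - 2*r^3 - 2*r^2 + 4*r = -2*r^3 + 30*r^2 - 112*r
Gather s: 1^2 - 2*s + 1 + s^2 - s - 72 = s^2 - 3*s - 70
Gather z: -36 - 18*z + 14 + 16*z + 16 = -2*z - 6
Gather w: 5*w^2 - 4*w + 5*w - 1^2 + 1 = 5*w^2 + w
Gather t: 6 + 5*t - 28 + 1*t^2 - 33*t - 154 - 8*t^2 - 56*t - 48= -7*t^2 - 84*t - 224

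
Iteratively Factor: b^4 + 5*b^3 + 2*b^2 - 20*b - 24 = (b + 2)*(b^3 + 3*b^2 - 4*b - 12) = (b + 2)^2*(b^2 + b - 6) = (b + 2)^2*(b + 3)*(b - 2)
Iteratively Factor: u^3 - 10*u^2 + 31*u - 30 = (u - 3)*(u^2 - 7*u + 10) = (u - 3)*(u - 2)*(u - 5)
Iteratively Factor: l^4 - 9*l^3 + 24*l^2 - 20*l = (l)*(l^3 - 9*l^2 + 24*l - 20) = l*(l - 2)*(l^2 - 7*l + 10) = l*(l - 2)^2*(l - 5)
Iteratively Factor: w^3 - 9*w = (w)*(w^2 - 9) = w*(w + 3)*(w - 3)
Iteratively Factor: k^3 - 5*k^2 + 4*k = (k - 1)*(k^2 - 4*k) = (k - 4)*(k - 1)*(k)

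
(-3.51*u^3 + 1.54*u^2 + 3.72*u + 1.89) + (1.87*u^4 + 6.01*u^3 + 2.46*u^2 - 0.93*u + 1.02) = 1.87*u^4 + 2.5*u^3 + 4.0*u^2 + 2.79*u + 2.91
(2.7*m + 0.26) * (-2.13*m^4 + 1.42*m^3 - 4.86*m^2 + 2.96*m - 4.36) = -5.751*m^5 + 3.2802*m^4 - 12.7528*m^3 + 6.7284*m^2 - 11.0024*m - 1.1336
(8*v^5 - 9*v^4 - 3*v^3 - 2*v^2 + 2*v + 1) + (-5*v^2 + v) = 8*v^5 - 9*v^4 - 3*v^3 - 7*v^2 + 3*v + 1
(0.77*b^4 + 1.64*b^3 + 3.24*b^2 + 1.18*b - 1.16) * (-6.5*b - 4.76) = -5.005*b^5 - 14.3252*b^4 - 28.8664*b^3 - 23.0924*b^2 + 1.9232*b + 5.5216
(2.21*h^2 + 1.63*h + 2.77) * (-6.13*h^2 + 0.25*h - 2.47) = -13.5473*h^4 - 9.4394*h^3 - 22.0313*h^2 - 3.3336*h - 6.8419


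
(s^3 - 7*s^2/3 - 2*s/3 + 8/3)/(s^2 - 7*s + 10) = (3*s^2 - s - 4)/(3*(s - 5))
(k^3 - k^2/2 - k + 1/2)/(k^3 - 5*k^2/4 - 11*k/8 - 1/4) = 4*(-2*k^3 + k^2 + 2*k - 1)/(-8*k^3 + 10*k^2 + 11*k + 2)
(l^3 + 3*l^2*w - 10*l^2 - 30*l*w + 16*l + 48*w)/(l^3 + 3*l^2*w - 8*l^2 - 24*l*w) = (l - 2)/l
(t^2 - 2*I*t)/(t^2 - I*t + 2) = t/(t + I)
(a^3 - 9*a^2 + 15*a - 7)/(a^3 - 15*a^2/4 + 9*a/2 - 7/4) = 4*(a - 7)/(4*a - 7)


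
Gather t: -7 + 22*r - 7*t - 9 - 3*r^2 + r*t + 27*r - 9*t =-3*r^2 + 49*r + t*(r - 16) - 16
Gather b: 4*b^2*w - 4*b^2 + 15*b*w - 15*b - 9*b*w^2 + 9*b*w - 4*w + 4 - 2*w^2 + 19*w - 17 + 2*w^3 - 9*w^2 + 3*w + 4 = b^2*(4*w - 4) + b*(-9*w^2 + 24*w - 15) + 2*w^3 - 11*w^2 + 18*w - 9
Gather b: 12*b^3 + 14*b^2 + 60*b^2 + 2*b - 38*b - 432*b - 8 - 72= 12*b^3 + 74*b^2 - 468*b - 80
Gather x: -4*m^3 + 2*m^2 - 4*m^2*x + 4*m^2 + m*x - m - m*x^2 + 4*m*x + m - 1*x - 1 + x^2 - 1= -4*m^3 + 6*m^2 + x^2*(1 - m) + x*(-4*m^2 + 5*m - 1) - 2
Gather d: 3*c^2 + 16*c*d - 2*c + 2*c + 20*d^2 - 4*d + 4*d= 3*c^2 + 16*c*d + 20*d^2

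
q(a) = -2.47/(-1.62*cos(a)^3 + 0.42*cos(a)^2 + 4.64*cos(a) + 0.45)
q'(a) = -2.47*(-4.86*sin(a)*cos(a)^2 + 0.84*sin(a)*cos(a) + 4.64*sin(a))/(-1.62*cos(a)^3 + 0.42*cos(a)^2 + 4.64*cos(a) + 0.45)^2 = (12.0042*cos(a)^2 - 2.0748*cos(a) - 11.4608)*sin(a)/(-1.62*cos(a)^3 + 0.42*cos(a)^2 + 4.64*cos(a) + 0.45)^2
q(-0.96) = -0.84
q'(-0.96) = 0.82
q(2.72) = 1.12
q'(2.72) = 0.04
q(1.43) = -2.24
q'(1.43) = -9.34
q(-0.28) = -0.64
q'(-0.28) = 0.04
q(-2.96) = 1.14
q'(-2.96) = -0.08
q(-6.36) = -0.64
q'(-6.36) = 0.01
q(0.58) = -0.67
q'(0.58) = -0.19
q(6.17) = -0.64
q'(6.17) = 0.01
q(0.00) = -0.63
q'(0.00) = 0.00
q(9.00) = 1.12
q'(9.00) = 0.03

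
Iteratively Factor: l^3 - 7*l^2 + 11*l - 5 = (l - 1)*(l^2 - 6*l + 5) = (l - 5)*(l - 1)*(l - 1)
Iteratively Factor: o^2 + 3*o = (o + 3)*(o)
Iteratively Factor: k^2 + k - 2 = (k + 2)*(k - 1)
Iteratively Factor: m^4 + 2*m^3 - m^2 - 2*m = (m)*(m^3 + 2*m^2 - m - 2) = m*(m - 1)*(m^2 + 3*m + 2) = m*(m - 1)*(m + 1)*(m + 2)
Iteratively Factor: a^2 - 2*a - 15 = (a + 3)*(a - 5)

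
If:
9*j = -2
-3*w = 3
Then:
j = -2/9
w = -1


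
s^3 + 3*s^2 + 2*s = s*(s + 1)*(s + 2)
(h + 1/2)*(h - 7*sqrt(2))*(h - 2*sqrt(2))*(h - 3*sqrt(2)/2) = h^4 - 21*sqrt(2)*h^3/2 + h^3/2 - 21*sqrt(2)*h^2/4 + 55*h^2 - 42*sqrt(2)*h + 55*h/2 - 21*sqrt(2)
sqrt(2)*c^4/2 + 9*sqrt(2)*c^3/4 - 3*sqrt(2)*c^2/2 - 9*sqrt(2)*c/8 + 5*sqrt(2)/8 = (c - 1/2)*(c + 5)*(c - sqrt(2)/2)*(sqrt(2)*c/2 + 1/2)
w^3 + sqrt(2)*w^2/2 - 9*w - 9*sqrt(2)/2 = (w - 3)*(w + 3)*(w + sqrt(2)/2)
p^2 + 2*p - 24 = (p - 4)*(p + 6)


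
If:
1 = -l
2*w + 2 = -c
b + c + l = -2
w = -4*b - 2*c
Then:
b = 1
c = -2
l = -1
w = 0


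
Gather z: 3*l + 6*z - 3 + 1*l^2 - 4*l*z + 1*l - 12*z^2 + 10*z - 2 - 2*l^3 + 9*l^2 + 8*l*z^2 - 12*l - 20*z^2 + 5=-2*l^3 + 10*l^2 - 8*l + z^2*(8*l - 32) + z*(16 - 4*l)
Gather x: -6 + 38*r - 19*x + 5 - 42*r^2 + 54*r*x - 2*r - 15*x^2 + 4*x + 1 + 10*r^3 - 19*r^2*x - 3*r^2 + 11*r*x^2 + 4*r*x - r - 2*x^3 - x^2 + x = 10*r^3 - 45*r^2 + 35*r - 2*x^3 + x^2*(11*r - 16) + x*(-19*r^2 + 58*r - 14)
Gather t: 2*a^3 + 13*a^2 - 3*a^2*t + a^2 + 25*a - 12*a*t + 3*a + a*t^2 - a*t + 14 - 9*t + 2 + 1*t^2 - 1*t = 2*a^3 + 14*a^2 + 28*a + t^2*(a + 1) + t*(-3*a^2 - 13*a - 10) + 16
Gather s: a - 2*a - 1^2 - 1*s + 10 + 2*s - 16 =-a + s - 7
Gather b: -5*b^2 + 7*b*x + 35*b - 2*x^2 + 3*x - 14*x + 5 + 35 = -5*b^2 + b*(7*x + 35) - 2*x^2 - 11*x + 40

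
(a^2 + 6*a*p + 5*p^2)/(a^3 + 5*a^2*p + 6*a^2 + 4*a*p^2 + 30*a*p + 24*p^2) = (a + 5*p)/(a^2 + 4*a*p + 6*a + 24*p)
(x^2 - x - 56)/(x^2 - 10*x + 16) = (x + 7)/(x - 2)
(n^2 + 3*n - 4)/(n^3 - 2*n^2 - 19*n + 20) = 1/(n - 5)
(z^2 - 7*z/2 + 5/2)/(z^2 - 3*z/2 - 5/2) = (z - 1)/(z + 1)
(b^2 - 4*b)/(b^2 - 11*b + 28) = b/(b - 7)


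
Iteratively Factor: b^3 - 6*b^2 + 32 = (b - 4)*(b^2 - 2*b - 8) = (b - 4)*(b + 2)*(b - 4)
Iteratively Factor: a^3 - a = (a - 1)*(a^2 + a) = (a - 1)*(a + 1)*(a)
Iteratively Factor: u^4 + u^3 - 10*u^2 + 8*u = (u - 2)*(u^3 + 3*u^2 - 4*u) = (u - 2)*(u + 4)*(u^2 - u) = u*(u - 2)*(u + 4)*(u - 1)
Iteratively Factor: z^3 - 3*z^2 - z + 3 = (z - 3)*(z^2 - 1) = (z - 3)*(z - 1)*(z + 1)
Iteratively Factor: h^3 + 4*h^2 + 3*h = (h)*(h^2 + 4*h + 3) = h*(h + 3)*(h + 1)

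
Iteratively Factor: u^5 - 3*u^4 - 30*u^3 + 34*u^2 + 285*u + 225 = (u + 3)*(u^4 - 6*u^3 - 12*u^2 + 70*u + 75) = (u + 1)*(u + 3)*(u^3 - 7*u^2 - 5*u + 75) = (u - 5)*(u + 1)*(u + 3)*(u^2 - 2*u - 15) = (u - 5)^2*(u + 1)*(u + 3)*(u + 3)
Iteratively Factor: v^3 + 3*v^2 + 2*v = (v + 1)*(v^2 + 2*v) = (v + 1)*(v + 2)*(v)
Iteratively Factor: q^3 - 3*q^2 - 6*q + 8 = (q - 4)*(q^2 + q - 2) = (q - 4)*(q + 2)*(q - 1)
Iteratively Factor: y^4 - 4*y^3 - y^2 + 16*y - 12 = (y - 2)*(y^3 - 2*y^2 - 5*y + 6) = (y - 2)*(y + 2)*(y^2 - 4*y + 3) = (y - 3)*(y - 2)*(y + 2)*(y - 1)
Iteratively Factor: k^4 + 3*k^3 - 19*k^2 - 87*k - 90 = (k + 2)*(k^3 + k^2 - 21*k - 45) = (k - 5)*(k + 2)*(k^2 + 6*k + 9) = (k - 5)*(k + 2)*(k + 3)*(k + 3)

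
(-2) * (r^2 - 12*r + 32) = -2*r^2 + 24*r - 64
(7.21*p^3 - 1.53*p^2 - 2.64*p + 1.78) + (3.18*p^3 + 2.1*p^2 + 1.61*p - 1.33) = 10.39*p^3 + 0.57*p^2 - 1.03*p + 0.45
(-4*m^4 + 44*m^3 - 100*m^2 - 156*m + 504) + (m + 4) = -4*m^4 + 44*m^3 - 100*m^2 - 155*m + 508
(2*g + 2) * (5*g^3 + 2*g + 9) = 10*g^4 + 10*g^3 + 4*g^2 + 22*g + 18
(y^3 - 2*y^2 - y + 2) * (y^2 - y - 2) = y^5 - 3*y^4 - y^3 + 7*y^2 - 4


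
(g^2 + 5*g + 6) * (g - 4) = g^3 + g^2 - 14*g - 24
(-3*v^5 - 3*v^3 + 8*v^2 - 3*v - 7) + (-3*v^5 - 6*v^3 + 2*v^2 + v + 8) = -6*v^5 - 9*v^3 + 10*v^2 - 2*v + 1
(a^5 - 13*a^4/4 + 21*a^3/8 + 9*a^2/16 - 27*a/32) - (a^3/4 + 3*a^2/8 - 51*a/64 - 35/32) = a^5 - 13*a^4/4 + 19*a^3/8 + 3*a^2/16 - 3*a/64 + 35/32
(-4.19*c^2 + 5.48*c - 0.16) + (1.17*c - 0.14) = -4.19*c^2 + 6.65*c - 0.3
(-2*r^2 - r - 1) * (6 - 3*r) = 6*r^3 - 9*r^2 - 3*r - 6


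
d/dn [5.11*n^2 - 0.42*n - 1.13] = 10.22*n - 0.42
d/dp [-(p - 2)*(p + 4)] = -2*p - 2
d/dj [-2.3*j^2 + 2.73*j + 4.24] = 2.73 - 4.6*j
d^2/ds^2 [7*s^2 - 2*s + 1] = 14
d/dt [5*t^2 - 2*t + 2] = 10*t - 2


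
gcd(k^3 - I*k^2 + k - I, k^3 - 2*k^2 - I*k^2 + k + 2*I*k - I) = k - I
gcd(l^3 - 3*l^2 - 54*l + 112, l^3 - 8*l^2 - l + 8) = l - 8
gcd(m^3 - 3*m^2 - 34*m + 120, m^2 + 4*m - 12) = m + 6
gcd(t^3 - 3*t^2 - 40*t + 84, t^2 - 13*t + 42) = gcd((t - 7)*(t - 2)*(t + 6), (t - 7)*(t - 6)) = t - 7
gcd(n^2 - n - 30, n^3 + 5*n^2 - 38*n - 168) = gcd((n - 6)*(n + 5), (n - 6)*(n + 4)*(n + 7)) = n - 6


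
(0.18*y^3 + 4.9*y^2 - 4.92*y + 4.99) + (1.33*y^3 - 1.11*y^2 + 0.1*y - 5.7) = 1.51*y^3 + 3.79*y^2 - 4.82*y - 0.71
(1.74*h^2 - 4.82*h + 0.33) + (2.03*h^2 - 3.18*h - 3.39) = 3.77*h^2 - 8.0*h - 3.06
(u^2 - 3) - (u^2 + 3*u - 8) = 5 - 3*u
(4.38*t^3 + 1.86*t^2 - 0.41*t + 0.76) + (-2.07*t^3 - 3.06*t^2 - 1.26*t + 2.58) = 2.31*t^3 - 1.2*t^2 - 1.67*t + 3.34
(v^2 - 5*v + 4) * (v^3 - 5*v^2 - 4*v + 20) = v^5 - 10*v^4 + 25*v^3 + 20*v^2 - 116*v + 80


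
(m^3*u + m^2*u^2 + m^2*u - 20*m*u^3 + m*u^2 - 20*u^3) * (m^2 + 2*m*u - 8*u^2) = m^5*u + 3*m^4*u^2 + m^4*u - 26*m^3*u^3 + 3*m^3*u^2 - 48*m^2*u^4 - 26*m^2*u^3 + 160*m*u^5 - 48*m*u^4 + 160*u^5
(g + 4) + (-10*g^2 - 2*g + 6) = -10*g^2 - g + 10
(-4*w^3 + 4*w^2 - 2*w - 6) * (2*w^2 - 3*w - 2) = -8*w^5 + 20*w^4 - 8*w^3 - 14*w^2 + 22*w + 12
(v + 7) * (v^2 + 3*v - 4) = v^3 + 10*v^2 + 17*v - 28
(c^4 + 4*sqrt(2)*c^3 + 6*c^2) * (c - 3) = c^5 - 3*c^4 + 4*sqrt(2)*c^4 - 12*sqrt(2)*c^3 + 6*c^3 - 18*c^2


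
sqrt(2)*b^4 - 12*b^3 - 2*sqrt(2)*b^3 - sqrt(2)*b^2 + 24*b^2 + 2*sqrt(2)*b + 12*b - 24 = (b - 2)*(b - 1)*(b - 6*sqrt(2))*(sqrt(2)*b + sqrt(2))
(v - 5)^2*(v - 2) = v^3 - 12*v^2 + 45*v - 50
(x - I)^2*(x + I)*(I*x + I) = I*x^4 + x^3 + I*x^3 + x^2 + I*x^2 + x + I*x + 1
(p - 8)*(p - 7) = p^2 - 15*p + 56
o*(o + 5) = o^2 + 5*o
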